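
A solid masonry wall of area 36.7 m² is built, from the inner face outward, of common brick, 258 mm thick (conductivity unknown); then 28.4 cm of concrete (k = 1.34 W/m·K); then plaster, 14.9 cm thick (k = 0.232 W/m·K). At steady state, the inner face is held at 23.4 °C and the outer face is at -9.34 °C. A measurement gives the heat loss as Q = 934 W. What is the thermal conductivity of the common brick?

k = 0.597 W/m·K

ΣR = ΔT/Q = |23.4 − -9.34|/934 = 0.03505 K/W
Known resistances:
  R_concrete = L/(kA) = 0.284/(1.34·36.7) = 0.005775 K/W
  R_plaster = L/(kA) = 0.149/(0.232·36.7) = 0.01750 K/W
R_common brick = ΣR − ΣR_known = 0.03505 − 0.02328 = 0.01177 K/W
L/(kA) = 0.01177 ⇒ k = 0.258/(0.01177·36.7) = 0.597 W/m·K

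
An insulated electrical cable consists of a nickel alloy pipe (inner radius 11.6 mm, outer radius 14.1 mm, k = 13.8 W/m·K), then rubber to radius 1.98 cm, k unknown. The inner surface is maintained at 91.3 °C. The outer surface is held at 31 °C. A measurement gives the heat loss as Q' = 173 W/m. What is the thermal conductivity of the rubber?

k = 0.156 W/m·K

ΣR = ΔT/Q' = |91.3 − 31|/173 = 0.3486 m·K/W
Known resistances:
  R'_nickel alloy = ln(0.0141/0.0116)/(2πk) = 0.1952/(2π·13.8) = 0.002251 m·K/W
R_rubber = ΣR − ΣR_known = 0.3486 − 0.002251 = 0.3463 m·K/W
ln(r₂/r₁)/(2πk) = 0.3463 ⇒ k = 0.3395/(2π·0.3463) = 0.156 W/m·K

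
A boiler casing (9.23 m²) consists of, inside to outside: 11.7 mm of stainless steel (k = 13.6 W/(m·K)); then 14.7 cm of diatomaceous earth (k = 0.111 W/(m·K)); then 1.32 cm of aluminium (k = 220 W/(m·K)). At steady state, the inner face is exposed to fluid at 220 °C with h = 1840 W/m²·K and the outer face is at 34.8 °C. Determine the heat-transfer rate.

Resistance network (inner→outer):
  R_conv,in = 1/(hA) = 1/(1840·9.23) = 5.888×10^-5 K/W
  R_stainless steel = L/(kA) = 0.0117/(13.6·9.23) = 9.321×10^-5 K/W
  R_diatomaceous earth = L/(kA) = 0.147/(0.111·9.23) = 0.1435 K/W
  R_aluminium = L/(kA) = 0.0132/(220·9.23) = 6.501×10^-6 K/W
ΣR = 5.888×10^-5 + 9.321×10^-5 + 0.1435 + 6.501×10^-6 = 0.1437 K/W
Q = ΔT/ΣR = (220 °C − 34.8 °C)/0.1437 = 1290 W

Q = 1290 W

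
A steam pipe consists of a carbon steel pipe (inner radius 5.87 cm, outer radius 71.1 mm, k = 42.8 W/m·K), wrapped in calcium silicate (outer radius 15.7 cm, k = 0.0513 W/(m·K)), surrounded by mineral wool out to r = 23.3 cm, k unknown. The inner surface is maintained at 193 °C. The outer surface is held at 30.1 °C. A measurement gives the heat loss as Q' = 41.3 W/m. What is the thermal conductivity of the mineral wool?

k = 0.0423 W/m·K

ΣR = ΔT/Q' = |193 − 30.1|/41.3 = 3.944 m·K/W
Known resistances:
  R'_carbon steel = ln(0.0711/0.0587)/(2πk) = 0.1916/(2π·42.8) = 7.127×10^-4 m·K/W
  R'_calcium silicate = ln(0.157/0.0711)/(2πk) = 0.7922/(2π·0.0513) = 2.458 m·K/W
R_mineral wool = ΣR − ΣR_known = 3.944 − 2.459 = 1.485 m·K/W
ln(r₂/r₁)/(2πk) = 1.485 ⇒ k = 0.3948/(2π·1.485) = 0.0423 W/m·K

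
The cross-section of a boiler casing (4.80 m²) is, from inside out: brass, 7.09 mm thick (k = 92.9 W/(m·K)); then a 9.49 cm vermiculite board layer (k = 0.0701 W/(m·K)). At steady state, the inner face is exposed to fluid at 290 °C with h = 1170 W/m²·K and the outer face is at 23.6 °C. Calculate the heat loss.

Q = 944 W

Treat each layer as a resistance in series:
  R_conv,in = 1/(hA) = 1/(1170·4.80) = 1.781×10^-4 K/W
  R_brass = L/(kA) = 0.00709/(92.9·4.80) = 1.590×10^-5 K/W
  R_vermiculite board = L/(kA) = 0.0949/(0.0701·4.80) = 0.2820 K/W
ΣR = 1.781×10^-4 + 1.590×10^-5 + 0.2820 = 0.2822 K/W
Q = ΔT/ΣR = (290 °C − 23.6 °C)/0.2822 = 944 W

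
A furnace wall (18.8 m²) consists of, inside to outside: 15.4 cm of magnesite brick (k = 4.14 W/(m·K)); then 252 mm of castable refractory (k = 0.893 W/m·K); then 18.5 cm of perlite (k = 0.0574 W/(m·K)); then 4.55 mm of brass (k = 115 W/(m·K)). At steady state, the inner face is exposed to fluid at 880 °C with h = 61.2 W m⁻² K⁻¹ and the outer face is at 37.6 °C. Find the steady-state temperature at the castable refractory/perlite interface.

T = 801 °C

Treat each layer as a resistance in series:
  R_conv,in = 1/(hA) = 1/(61.2·18.8) = 8.691×10^-4 K/W
  R_magnesite brick = L/(kA) = 0.154/(4.14·18.8) = 0.001979 K/W
  R_castable refractory = L/(kA) = 0.252/(0.893·18.8) = 0.01501 K/W
  R_perlite = L/(kA) = 0.185/(0.0574·18.8) = 0.1714 K/W
  R_brass = L/(kA) = 0.00455/(115·18.8) = 2.105×10^-6 K/W
ΣR = 8.691×10^-4 + 0.001979 + 0.01501 + 0.1714 + 2.105×10^-6 = 0.1893 K/W
Q = ΔT/ΣR = (880 °C − 37.6 °C)/0.1893 = 4450 W
From the inner boundary to the castable refractory/perlite interface, ΣR_partial = 0.01786 K/W.
T_interface = T_in − Q·ΣR_partial = 880 °C − (4450)(0.01786) = 801 °C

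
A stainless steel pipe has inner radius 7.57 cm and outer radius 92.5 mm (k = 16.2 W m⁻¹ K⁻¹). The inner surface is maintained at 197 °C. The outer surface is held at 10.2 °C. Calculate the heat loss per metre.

Q' = 2πk·ΔT/ln(r₂/r₁) = 2π × 16.2 × 186.8 / ln(0.0925/0.0757) = 94900 W/m

Q' = 94.9 kW/m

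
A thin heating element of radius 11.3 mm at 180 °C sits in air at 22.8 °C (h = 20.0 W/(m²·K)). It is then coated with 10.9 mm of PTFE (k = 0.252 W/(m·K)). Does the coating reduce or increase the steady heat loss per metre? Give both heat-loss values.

Critical radius for a cylinder: r_cr = k/h = 0.0126 m = 1.26 cm.
Outer radius after coating: r₂ = 0.0113 + 0.0109 = 0.0222 m.
r₁ < r_cr < r₂: heat loss rises to a maximum at r_cr then falls. Whether the coating helps depends on whether Q(r₂) has dropped back below Q(r₁).
Bare: R = 1/(2πr₁h) = 0.7042 m·K/W; Q = 157.2/0.7042 = 223 W/m.
Coated: R = R_cond + R_conv = 0.7849 m·K/W; Q = 157.2/0.7849 = 200 W/m.

reduces: 223 → 200 W/m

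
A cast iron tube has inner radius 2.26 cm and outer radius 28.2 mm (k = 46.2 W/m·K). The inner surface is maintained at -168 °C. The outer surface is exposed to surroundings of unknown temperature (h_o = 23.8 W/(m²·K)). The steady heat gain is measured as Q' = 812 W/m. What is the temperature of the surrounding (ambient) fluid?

T_out = 25.2 °C

Series resistances:
  R'_cast iron = ln(0.0282/0.0226)/(2πk) = 0.2214/(2π·46.2) = 7.626×10^-4 m·K/W
  R'_conv,out = 1/(2πr h) = 1/(2π·0.0282·23.8) = 0.2371 m·K/W
ΣR = 0.2379 m·K/W
ΔT = Q'·ΣR = 812 × 0.2379 = 193.2 K
Heat flows inward, so T_out = T_in + ΔT = -168 + 193.2 = 25.2 °C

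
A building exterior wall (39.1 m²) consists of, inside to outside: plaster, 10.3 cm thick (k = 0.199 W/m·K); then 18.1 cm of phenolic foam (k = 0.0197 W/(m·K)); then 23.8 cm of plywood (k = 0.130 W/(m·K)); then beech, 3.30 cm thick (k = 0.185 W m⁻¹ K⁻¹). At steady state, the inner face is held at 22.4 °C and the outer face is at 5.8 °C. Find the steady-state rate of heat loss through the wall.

Resistance network (inner→outer):
  R_plaster = L/(kA) = 0.103/(0.199·39.1) = 0.01324 K/W
  R_phenolic foam = L/(kA) = 0.181/(0.0197·39.1) = 0.2350 K/W
  R_plywood = L/(kA) = 0.238/(0.130·39.1) = 0.04682 K/W
  R_beech = L/(kA) = 0.0330/(0.185·39.1) = 0.004562 K/W
ΣR = 0.01324 + 0.2350 + 0.04682 + 0.004562 = 0.2996 K/W
Q = ΔT/ΣR = (22.4 °C − 5.8 °C)/0.2996 = 55.4 W

Q = 55.4 W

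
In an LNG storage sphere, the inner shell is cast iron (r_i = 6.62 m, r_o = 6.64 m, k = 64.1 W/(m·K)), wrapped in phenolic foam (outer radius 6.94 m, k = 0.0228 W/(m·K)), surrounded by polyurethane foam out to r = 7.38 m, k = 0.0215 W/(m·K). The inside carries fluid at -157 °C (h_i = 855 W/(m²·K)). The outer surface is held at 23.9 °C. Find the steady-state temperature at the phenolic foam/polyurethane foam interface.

Resistance network (inner→outer):
  R_conv,in = 1/(4πr²h) = 1/(4π·6.62²·855) = 2.124×10^-6 K/W
  R_cast iron = (1/6.62 − 1/6.64)/(4πk) = 4.550×10^-4/(4π·64.1) = 5.649×10^-7 K/W
  R_phenolic foam = (1/6.64 − 1/6.94)/(4πk) = 0.006510/(4π·0.0228) = 0.02272 K/W
  R_polyurethane foam = (1/6.94 − 1/7.38)/(4πk) = 0.008591/(4π·0.0215) = 0.03180 K/W
ΣR = 2.124×10^-6 + 5.649×10^-7 + 0.02272 + 0.03180 = 0.05452 K/W
Q = ΔT/ΣR = (-157 °C − 23.9 °C)/0.05452 = -3318 W
From the inner boundary to the phenolic foam/polyurethane foam interface, ΣR_partial = 0.02272 K/W.
T_interface = T_in − Q·ΣR_partial = -157 °C − (-3318)(0.02272) = -81.6 °C

T = -81.6 °C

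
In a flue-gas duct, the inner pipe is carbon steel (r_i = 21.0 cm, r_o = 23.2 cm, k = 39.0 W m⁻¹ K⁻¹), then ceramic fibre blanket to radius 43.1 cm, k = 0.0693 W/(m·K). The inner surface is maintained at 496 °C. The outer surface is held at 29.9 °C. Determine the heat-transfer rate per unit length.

Q' = 328 W/m

Series thermal resistances, inner to outer:
  R'_carbon steel = ln(0.232/0.210)/(2πk) = 0.09963/(2π·39.0) = 4.066×10^-4 m·K/W
  R'_ceramic fibre blanket = ln(0.431/0.232)/(2πk) = 0.6194/(2π·0.0693) = 1.422 m·K/W
ΣR = 4.066×10^-4 + 1.422 = 1.422 m·K/W
Q' = ΔT/ΣR = (496 °C − 29.9 °C)/1.422 = 328 W/m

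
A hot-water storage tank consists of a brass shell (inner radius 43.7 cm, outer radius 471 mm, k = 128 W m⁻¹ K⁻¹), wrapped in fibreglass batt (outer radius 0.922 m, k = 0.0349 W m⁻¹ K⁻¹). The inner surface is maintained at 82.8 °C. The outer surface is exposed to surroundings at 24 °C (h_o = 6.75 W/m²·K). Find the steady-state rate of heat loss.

Resistance network (inner→outer):
  R_brass = (1/0.437 − 1/0.471)/(4πk) = 0.1652/(4π·128) = 1.027×10^-4 K/W
  R_fibreglass batt = (1/0.471 − 1/0.922)/(4πk) = 1.039/(4π·0.0349) = 2.368 K/W
  R_conv,out = 1/(4πr²h) = 1/(4π·0.922²·6.75) = 0.01387 K/W
ΣR = 1.027×10^-4 + 2.368 + 0.01387 = 2.382 K/W
Q = ΔT/ΣR = (82.8 °C − 24 °C)/2.382 = 24.7 W

Q = 24.7 W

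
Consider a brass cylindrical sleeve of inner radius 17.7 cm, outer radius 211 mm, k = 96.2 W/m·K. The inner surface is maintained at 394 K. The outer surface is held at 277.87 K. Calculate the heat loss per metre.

Q' = 399 kW/m

Q' = 2πk·ΔT/ln(r₂/r₁) = 2π × 96.2 × 116.13 / ln(0.211/0.177) = 3.99×10^5 W/m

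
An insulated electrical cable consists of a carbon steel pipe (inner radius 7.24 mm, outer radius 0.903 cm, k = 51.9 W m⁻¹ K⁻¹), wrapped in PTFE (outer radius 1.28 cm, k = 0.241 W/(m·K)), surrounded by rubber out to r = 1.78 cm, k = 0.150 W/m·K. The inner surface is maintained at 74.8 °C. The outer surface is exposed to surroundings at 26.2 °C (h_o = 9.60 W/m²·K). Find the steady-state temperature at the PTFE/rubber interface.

T = 67.4 °C

Series thermal resistances, inner to outer:
  R'_carbon steel = ln(0.00903/0.00724)/(2πk) = 0.2209/(2π·51.9) = 6.775×10^-4 m·K/W
  R'_PTFE = ln(0.0128/0.00903)/(2πk) = 0.3489/(2π·0.241) = 0.2304 m·K/W
  R'_rubber = ln(0.0178/0.0128)/(2πk) = 0.3298/(2π·0.150) = 0.3499 m·K/W
  R'_conv,out = 1/(2πr h) = 1/(2π·0.0178·9.60) = 0.9314 m·K/W
ΣR = 6.775×10^-4 + 0.2304 + 0.3499 + 0.9314 = 1.512 m·K/W
Q' = ΔT/ΣR = (74.8 °C − 26.2 °C)/1.512 = 32.14 W/m
From the inner boundary to the PTFE/rubber interface, ΣR_partial = 0.2311 m·K/W.
T_interface = T_in − Q'·ΣR_partial = 74.8 °C − (32.14)(0.2311) = 67.4 °C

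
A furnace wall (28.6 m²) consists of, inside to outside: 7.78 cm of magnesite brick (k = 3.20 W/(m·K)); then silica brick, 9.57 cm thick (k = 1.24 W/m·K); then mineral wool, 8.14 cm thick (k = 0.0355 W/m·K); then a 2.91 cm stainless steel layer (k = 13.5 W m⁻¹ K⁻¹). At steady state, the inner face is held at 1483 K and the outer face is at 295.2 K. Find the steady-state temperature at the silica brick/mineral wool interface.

Series thermal resistances, inner to outer:
  R_magnesite brick = L/(kA) = 0.0778/(3.20·28.6) = 8.501×10^-4 K/W
  R_silica brick = L/(kA) = 0.0957/(1.24·28.6) = 0.002699 K/W
  R_mineral wool = L/(kA) = 0.0814/(0.0355·28.6) = 0.08017 K/W
  R_stainless steel = L/(kA) = 0.0291/(13.5·28.6) = 7.537×10^-5 K/W
ΣR = 8.501×10^-4 + 0.002699 + 0.08017 + 7.537×10^-5 = 0.08379 K/W
Q = ΔT/ΣR = (1483 K − 295.2 K)/0.08379 = 14180 W
From the inner boundary to the silica brick/mineral wool interface, ΣR_partial = 0.003549 K/W.
T_interface = T_in − Q·ΣR_partial = 1483 K − (14180)(0.003549) = 1433 K

T = 1433 K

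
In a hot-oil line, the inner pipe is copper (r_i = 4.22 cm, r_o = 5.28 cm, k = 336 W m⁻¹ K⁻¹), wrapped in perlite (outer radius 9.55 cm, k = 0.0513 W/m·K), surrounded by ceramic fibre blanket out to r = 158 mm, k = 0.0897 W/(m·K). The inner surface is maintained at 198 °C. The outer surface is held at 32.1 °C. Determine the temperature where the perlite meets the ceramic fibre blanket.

Series thermal resistances, inner to outer:
  R'_copper = ln(0.0528/0.0422)/(2πk) = 0.2241/(2π·336) = 1.061×10^-4 m·K/W
  R'_perlite = ln(0.0955/0.0528)/(2πk) = 0.5926/(2π·0.0513) = 1.839 m·K/W
  R'_ceramic fibre blanket = ln(0.158/0.0955)/(2πk) = 0.5035/(2π·0.0897) = 0.8933 m·K/W
ΣR = 1.061×10^-4 + 1.839 + 0.8933 = 2.732 m·K/W
Q' = ΔT/ΣR = (198 °C − 32.1 °C)/2.732 = 60.72 W/m
From the inner boundary to the perlite/ceramic fibre blanket interface, ΣR_partial = 1.839 m·K/W.
T_interface = T_in − Q'·ΣR_partial = 198 °C − (60.72)(1.839) = 86.3 °C

T = 86.3 °C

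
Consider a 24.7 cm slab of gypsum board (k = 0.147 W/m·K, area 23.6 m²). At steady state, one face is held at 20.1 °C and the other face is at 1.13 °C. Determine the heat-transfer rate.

Q = 266 W

Q = kA·ΔT/L = 0.147 × 23.6 × |20.1 °C − 1.13 °C| / 0.247 = 266 W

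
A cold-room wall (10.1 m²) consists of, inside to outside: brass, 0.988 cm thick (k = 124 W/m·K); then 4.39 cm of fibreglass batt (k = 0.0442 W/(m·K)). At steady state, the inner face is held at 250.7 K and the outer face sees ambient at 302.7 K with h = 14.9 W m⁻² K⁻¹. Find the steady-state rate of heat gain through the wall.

Treat each layer as a resistance in series:
  R_brass = L/(kA) = 0.00988/(124·10.1) = 7.889×10^-6 K/W
  R_fibreglass batt = L/(kA) = 0.0439/(0.0442·10.1) = 0.09834 K/W
  R_conv,out = 1/(hA) = 1/(14.9·10.1) = 0.006645 K/W
ΣR = 7.889×10^-6 + 0.09834 + 0.006645 = 0.1050 K/W
Q = ΔT/ΣR = (250.7 K − 302.7 K)/0.1050 = -495 W
(Negative Q ⇒ heat flows inward; heat gain = 495 W.)

Q = 495 W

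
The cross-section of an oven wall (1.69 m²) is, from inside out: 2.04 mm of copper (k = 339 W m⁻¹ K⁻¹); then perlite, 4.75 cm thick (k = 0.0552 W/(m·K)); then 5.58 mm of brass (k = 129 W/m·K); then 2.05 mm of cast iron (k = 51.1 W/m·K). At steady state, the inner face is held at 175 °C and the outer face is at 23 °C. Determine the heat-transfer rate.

Q = 298 W

Series thermal resistances, inner to outer:
  R_copper = L/(kA) = 0.00204/(339·1.69) = 3.561×10^-6 K/W
  R_perlite = L/(kA) = 0.0475/(0.0552·1.69) = 0.5092 K/W
  R_brass = L/(kA) = 0.00558/(129·1.69) = 2.560×10^-5 K/W
  R_cast iron = L/(kA) = 0.00205/(51.1·1.69) = 2.374×10^-5 K/W
ΣR = 3.561×10^-6 + 0.5092 + 2.560×10^-5 + 2.374×10^-5 = 0.5093 K/W
Q = ΔT/ΣR = (175 °C − 23 °C)/0.5093 = 298 W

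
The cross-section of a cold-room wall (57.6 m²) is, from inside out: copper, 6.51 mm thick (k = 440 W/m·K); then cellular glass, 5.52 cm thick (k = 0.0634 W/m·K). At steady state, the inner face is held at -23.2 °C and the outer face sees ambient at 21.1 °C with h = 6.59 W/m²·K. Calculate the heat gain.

Q = 2.50 kW

Series thermal resistances, inner to outer:
  R_copper = L/(kA) = 0.00651/(440·57.6) = 2.569×10^-7 K/W
  R_cellular glass = L/(kA) = 0.0552/(0.0634·57.6) = 0.01512 K/W
  R_conv,out = 1/(hA) = 1/(6.59·57.6) = 0.002634 K/W
ΣR = 2.569×10^-7 + 0.01512 + 0.002634 = 0.01775 K/W
Q = ΔT/ΣR = (-23.2 °C − 21.1 °C)/0.01775 = -2500 W
(Negative Q ⇒ heat flows inward; heat gain = 2500 W.)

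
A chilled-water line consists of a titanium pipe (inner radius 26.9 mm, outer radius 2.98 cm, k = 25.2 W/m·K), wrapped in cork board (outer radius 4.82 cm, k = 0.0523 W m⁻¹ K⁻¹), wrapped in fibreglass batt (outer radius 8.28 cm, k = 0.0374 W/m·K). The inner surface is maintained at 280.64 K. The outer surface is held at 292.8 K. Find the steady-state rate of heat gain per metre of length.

Treat each layer as a resistance in series:
  R'_titanium = ln(0.0298/0.0269)/(2πk) = 0.1024/(2π·25.2) = 6.466×10^-4 m·K/W
  R'_cork board = ln(0.0482/0.0298)/(2πk) = 0.4809/(2π·0.0523) = 1.463 m·K/W
  R'_fibreglass batt = ln(0.0828/0.0482)/(2πk) = 0.5411/(2π·0.0374) = 2.303 m·K/W
ΣR = 6.466×10^-4 + 1.463 + 2.303 = 3.767 m·K/W
Q' = ΔT/ΣR = (280.64 K − 292.8 K)/3.767 = -3.23 W/m
(Negative Q' ⇒ heat flows inward; heat gain = 3.23 W/m.)

Q' = 3.23 W/m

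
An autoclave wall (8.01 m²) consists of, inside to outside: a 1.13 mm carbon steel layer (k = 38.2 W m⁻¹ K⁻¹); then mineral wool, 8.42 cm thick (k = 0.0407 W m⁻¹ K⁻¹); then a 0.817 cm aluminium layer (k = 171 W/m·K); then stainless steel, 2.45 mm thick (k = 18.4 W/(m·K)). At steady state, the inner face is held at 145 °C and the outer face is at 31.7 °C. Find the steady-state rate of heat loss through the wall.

Q = 439 W

Resistance network (inner→outer):
  R_carbon steel = L/(kA) = 0.00113/(38.2·8.01) = 3.693×10^-6 K/W
  R_mineral wool = L/(kA) = 0.0842/(0.0407·8.01) = 0.2583 K/W
  R_aluminium = L/(kA) = 0.00817/(171·8.01) = 5.965×10^-6 K/W
  R_stainless steel = L/(kA) = 0.00245/(18.4·8.01) = 1.662×10^-5 K/W
ΣR = 3.693×10^-6 + 0.2583 + 5.965×10^-6 + 1.662×10^-5 = 0.2583 K/W
Q = ΔT/ΣR = (145 °C − 31.7 °C)/0.2583 = 439 W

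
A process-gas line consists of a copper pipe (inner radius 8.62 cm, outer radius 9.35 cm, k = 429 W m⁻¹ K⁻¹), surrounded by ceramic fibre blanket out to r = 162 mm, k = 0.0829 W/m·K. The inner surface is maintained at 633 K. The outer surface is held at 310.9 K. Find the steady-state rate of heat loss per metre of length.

Q' = 305 W/m

Treat each layer as a resistance in series:
  R'_copper = ln(0.0935/0.0862)/(2πk) = 0.08129/(2π·429) = 3.016×10^-5 m·K/W
  R'_ceramic fibre blanket = ln(0.162/0.0935)/(2πk) = 0.5496/(2π·0.0829) = 1.055 m·K/W
ΣR = 3.016×10^-5 + 1.055 = 1.055 m·K/W
Q' = ΔT/ΣR = (633 K − 310.9 K)/1.055 = 305 W/m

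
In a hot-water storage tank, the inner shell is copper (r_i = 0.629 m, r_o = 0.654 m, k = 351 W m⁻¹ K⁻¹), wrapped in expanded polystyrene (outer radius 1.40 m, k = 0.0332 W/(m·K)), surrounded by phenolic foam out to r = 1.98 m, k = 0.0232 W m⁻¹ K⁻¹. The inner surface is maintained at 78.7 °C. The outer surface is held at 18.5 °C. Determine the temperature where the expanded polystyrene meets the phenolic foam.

Resistance network (inner→outer):
  R_copper = (1/0.629 − 1/0.654)/(4πk) = 0.06077/(4π·351) = 1.378×10^-5 K/W
  R_expanded polystyrene = (1/0.654 − 1/1.40)/(4πk) = 0.8148/(4π·0.0332) = 1.953 K/W
  R_phenolic foam = (1/1.40 − 1/1.98)/(4πk) = 0.2092/(4π·0.0232) = 0.7177 K/W
ΣR = 1.378×10^-5 + 1.953 + 0.7177 = 2.671 K/W
Q = ΔT/ΣR = (78.7 °C − 18.5 °C)/2.671 = 22.54 W
From the inner boundary to the expanded polystyrene/phenolic foam interface, ΣR_partial = 1.953 K/W.
T_interface = T_in − Q·ΣR_partial = 78.7 °C − (22.54)(1.953) = 34.7 °C

T = 34.7 °C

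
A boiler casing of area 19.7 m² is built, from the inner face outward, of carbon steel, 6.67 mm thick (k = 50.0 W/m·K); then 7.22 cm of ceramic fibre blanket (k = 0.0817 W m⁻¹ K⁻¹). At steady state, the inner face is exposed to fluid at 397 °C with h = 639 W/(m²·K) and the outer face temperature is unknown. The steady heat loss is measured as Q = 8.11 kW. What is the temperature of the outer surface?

T_out = 32.5 °C

Sum the resistances:
  R_conv,in = 1/(hA) = 1/(639·19.7) = 7.944×10^-5 K/W
  R_carbon steel = L/(kA) = 0.00667/(50.0·19.7) = 6.772×10^-6 K/W
  R_ceramic fibre blanket = L/(kA) = 0.0722/(0.0817·19.7) = 0.04486 K/W
ΣR = 0.04495 K/W
ΔT = Q·ΣR = 8110 × 0.04495 = 364.5 K
Heat flows outward, so T_out = T_in − ΔT = 397 − 364.5 = 32.5 °C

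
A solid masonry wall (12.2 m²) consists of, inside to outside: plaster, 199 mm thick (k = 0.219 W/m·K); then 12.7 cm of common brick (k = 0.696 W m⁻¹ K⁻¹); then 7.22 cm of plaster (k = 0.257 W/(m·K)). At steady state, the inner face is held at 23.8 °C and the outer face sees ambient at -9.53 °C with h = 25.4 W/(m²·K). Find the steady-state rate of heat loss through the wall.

Q = 288 W

Resistance network (inner→outer):
  R_plaster = L/(kA) = 0.199/(0.219·12.2) = 0.07448 K/W
  R_common brick = L/(kA) = 0.127/(0.696·12.2) = 0.01496 K/W
  R_plaster = L/(kA) = 0.0722/(0.257·12.2) = 0.02303 K/W
  R_conv,out = 1/(hA) = 1/(25.4·12.2) = 0.003227 K/W
ΣR = 0.07448 + 0.01496 + 0.02303 + 0.003227 = 0.1157 K/W
Q = ΔT/ΣR = (23.8 °C − -9.53 °C)/0.1157 = 288 W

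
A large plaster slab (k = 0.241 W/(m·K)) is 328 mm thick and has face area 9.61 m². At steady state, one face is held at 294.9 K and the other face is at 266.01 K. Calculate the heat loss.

Q = kA·ΔT/L = 0.241 × 9.61 × |294.9 K − 266.01 K| / 0.328 = 204 W

Q = 204 W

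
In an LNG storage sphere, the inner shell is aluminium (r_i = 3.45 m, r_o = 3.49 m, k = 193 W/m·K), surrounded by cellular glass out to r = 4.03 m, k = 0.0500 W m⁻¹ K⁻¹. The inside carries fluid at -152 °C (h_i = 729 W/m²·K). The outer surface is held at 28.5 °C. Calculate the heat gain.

Q = 2950 W

Treat each layer as a resistance in series:
  R_conv,in = 1/(4πr²h) = 1/(4π·3.45²·729) = 9.171×10^-6 K/W
  R_aluminium = (1/3.45 − 1/3.49)/(4πk) = 0.003322/(4π·193) = 1.370×10^-6 K/W
  R_cellular glass = (1/3.49 − 1/4.03)/(4πk) = 0.03839/(4π·0.0500) = 0.06111 K/W
ΣR = 9.171×10^-6 + 1.370×10^-6 + 0.06111 = 0.06112 K/W
Q = ΔT/ΣR = (-152 °C − 28.5 °C)/0.06112 = -2950 W
(Negative Q ⇒ heat flows inward; heat gain = 2950 W.)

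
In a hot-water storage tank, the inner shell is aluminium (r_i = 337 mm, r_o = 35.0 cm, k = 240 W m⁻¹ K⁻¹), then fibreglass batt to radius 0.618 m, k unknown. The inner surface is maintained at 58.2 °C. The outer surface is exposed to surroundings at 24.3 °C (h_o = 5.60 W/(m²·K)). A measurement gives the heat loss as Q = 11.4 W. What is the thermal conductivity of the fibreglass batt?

ΣR = ΔT/Q = |58.2 − 24.3|/11.4 = 2.974 K/W
Known resistances:
  R_aluminium = (1/0.337 − 1/0.350)/(4πk) = 0.1102/(4π·240) = 3.654×10^-5 K/W
  R_conv,out = 1/(4πr²h) = 1/(4π·0.618²·5.60) = 0.03721 K/W
R_fibreglass batt = ΣR − ΣR_known = 2.974 − 0.03725 = 2.937 K/W
(1/r₁−1/r₂)/(4πk) = 2.937 ⇒ k = 1.239/(4π·2.937) = 0.0336 W/m·K

k = 0.0336 W/m·K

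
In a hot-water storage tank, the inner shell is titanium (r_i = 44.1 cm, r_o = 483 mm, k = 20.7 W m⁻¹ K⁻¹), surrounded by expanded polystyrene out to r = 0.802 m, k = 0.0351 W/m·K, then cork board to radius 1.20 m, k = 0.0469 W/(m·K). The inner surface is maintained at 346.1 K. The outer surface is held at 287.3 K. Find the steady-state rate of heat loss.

Q = 22.9 W

Resistance network (inner→outer):
  R_titanium = (1/0.441 − 1/0.483)/(4πk) = 0.1972/(4π·20.7) = 7.580×10^-4 K/W
  R_expanded polystyrene = (1/0.483 − 1/0.802)/(4πk) = 0.8235/(4π·0.0351) = 1.867 K/W
  R_cork board = (1/0.802 − 1/1.20)/(4πk) = 0.4135/(4π·0.0469) = 0.7017 K/W
ΣR = 7.580×10^-4 + 1.867 + 0.7017 = 2.569 K/W
Q = ΔT/ΣR = (346.1 K − 287.3 K)/2.569 = 22.9 W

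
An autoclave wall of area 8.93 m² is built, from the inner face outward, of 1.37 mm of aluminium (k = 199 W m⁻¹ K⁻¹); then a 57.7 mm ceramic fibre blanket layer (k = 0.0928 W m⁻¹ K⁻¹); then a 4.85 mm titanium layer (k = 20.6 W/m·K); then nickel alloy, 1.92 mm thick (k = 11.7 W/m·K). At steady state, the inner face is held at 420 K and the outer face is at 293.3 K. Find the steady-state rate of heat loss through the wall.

Q = 1820 W

Resistance network (inner→outer):
  R_aluminium = L/(kA) = 0.00137/(199·8.93) = 7.709×10^-7 K/W
  R_ceramic fibre blanket = L/(kA) = 0.0577/(0.0928·8.93) = 0.06963 K/W
  R_titanium = L/(kA) = 0.00485/(20.6·8.93) = 2.636×10^-5 K/W
  R_nickel alloy = L/(kA) = 0.00192/(11.7·8.93) = 1.838×10^-5 K/W
ΣR = 7.709×10^-7 + 0.06963 + 2.636×10^-5 + 1.838×10^-5 = 0.06968 K/W
Q = ΔT/ΣR = (420 K − 293.3 K)/0.06968 = 1820 W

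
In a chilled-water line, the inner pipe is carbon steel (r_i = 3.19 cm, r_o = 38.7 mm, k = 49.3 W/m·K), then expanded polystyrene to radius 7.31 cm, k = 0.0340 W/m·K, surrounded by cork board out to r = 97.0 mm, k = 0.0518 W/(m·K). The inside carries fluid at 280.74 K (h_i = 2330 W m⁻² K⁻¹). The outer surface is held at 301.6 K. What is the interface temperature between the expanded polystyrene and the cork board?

Series thermal resistances, inner to outer:
  R'_conv,in = 1/(2πr h) = 1/(2π·0.0319·2330) = 0.002141 m·K/W
  R'_carbon steel = ln(0.0387/0.0319)/(2πk) = 0.1932/(2π·49.3) = 6.238×10^-4 m·K/W
  R'_expanded polystyrene = ln(0.0731/0.0387)/(2πk) = 0.6360/(2π·0.0340) = 2.977 m·K/W
  R'_cork board = ln(0.0970/0.0731)/(2πk) = 0.2829/(2π·0.0518) = 0.8692 m·K/W
ΣR = 0.002141 + 6.238×10^-4 + 2.977 + 0.8692 = 3.849 m·K/W
Q' = ΔT/ΣR = (280.74 K − 301.6 K)/3.849 = -5.420 W/m
From the inner boundary to the expanded polystyrene/cork board interface, ΣR_partial = 2.980 m·K/W.
T_interface = T_in − Q'·ΣR_partial = 280.74 K − (-5.420)(2.980) = 296.9 K

T = 296.9 K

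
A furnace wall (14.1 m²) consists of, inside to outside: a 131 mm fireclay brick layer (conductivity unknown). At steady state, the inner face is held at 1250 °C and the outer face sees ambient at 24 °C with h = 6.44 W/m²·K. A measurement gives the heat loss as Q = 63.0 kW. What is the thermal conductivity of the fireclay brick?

k = 1.10 W/m·K

ΣR = ΔT/Q = |1250 − 24|/63000 = 0.01946 K/W
Known resistances:
  R_conv,out = 1/(hA) = 1/(6.44·14.1) = 0.01101 K/W
R_fireclay brick = ΣR − ΣR_known = 0.01946 − 0.01101 = 0.008450 K/W
L/(kA) = 0.008450 ⇒ k = 0.131/(0.008450·14.1) = 1.10 W/m·K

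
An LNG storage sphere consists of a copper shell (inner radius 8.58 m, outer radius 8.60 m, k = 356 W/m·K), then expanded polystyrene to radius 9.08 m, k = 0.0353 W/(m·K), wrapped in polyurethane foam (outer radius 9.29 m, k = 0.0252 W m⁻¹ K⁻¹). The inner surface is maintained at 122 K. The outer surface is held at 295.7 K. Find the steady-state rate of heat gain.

Resistance network (inner→outer):
  R_copper = (1/8.58 − 1/8.60)/(4πk) = 2.710×10^-4/(4π·356) = 6.059×10^-8 K/W
  R_expanded polystyrene = (1/8.60 − 1/9.08)/(4πk) = 0.006147/(4π·0.0353) = 0.01386 K/W
  R_polyurethane foam = (1/9.08 − 1/9.29)/(4πk) = 0.002490/(4π·0.0252) = 0.007862 K/W
ΣR = 6.059×10^-8 + 0.01386 + 0.007862 = 0.02172 K/W
Q = ΔT/ΣR = (122 K − 295.7 K)/0.02172 = -8000 W
(Negative Q ⇒ heat flows inward; heat gain = 8000 W.)

Q = 8.00 kW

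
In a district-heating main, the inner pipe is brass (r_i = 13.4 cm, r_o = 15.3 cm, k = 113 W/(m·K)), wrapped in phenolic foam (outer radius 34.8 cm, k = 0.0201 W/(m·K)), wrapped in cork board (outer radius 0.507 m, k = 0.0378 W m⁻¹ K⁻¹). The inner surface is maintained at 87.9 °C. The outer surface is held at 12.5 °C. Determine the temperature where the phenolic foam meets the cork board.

Treat each layer as a resistance in series:
  R'_brass = ln(0.153/0.134)/(2πk) = 0.1326/(2π·113) = 1.868×10^-4 m·K/W
  R'_phenolic foam = ln(0.348/0.153)/(2πk) = 0.8218/(2π·0.0201) = 6.507 m·K/W
  R'_cork board = ln(0.507/0.348)/(2πk) = 0.3763/(2π·0.0378) = 1.584 m·K/W
ΣR = 1.868×10^-4 + 6.507 + 1.584 = 8.091 m·K/W
Q' = ΔT/ΣR = (87.9 °C − 12.5 °C)/8.091 = 9.319 W/m
From the inner boundary to the phenolic foam/cork board interface, ΣR_partial = 6.507 m·K/W.
T_interface = T_in − Q'·ΣR_partial = 87.9 °C − (9.319)(6.507) = 27.3 °C

T = 27.3 °C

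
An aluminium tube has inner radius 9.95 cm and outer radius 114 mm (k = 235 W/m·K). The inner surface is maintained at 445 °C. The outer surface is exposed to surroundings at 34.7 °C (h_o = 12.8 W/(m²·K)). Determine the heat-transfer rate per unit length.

Resistance network (inner→outer):
  R'_aluminium = ln(0.114/0.0995)/(2πk) = 0.1360/(2π·235) = 9.213×10^-5 m·K/W
  R'_conv,out = 1/(2πr h) = 1/(2π·0.114·12.8) = 0.1091 m·K/W
ΣR = 9.213×10^-5 + 0.1091 = 0.1092 m·K/W
Q' = ΔT/ΣR = (445 °C − 34.7 °C)/0.1092 = 3760 W/m

Q' = 3.76 kW/m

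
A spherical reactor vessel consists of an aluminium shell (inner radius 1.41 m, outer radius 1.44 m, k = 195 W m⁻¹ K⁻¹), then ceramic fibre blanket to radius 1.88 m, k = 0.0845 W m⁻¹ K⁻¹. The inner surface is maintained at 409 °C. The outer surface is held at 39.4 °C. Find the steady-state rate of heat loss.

Treat each layer as a resistance in series:
  R_aluminium = (1/1.41 − 1/1.44)/(4πk) = 0.01478/(4π·195) = 6.030×10^-6 K/W
  R_ceramic fibre blanket = (1/1.44 − 1/1.88)/(4πk) = 0.1625/(4π·0.0845) = 0.1531 K/W
ΣR = 6.030×10^-6 + 0.1531 = 0.1531 K/W
Q = ΔT/ΣR = (409 °C − 39.4 °C)/0.1531 = 2410 W

Q = 2410 W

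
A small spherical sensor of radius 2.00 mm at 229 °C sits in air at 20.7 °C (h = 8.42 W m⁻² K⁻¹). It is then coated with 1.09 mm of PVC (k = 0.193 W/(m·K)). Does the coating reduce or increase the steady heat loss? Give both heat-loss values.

Critical radius for a sphere: r_cr = 2k/h = 0.0458 m = 4.58 cm.
Outer radius after coating: r₂ = 0.00200 + 0.00109 = 0.00309 m.
Since r₁ < r_cr and r₂ ≤ r_cr, the coating moves toward the maximum at r_cr — heat loss rises.
Bare: R = 1/(4πr₁²h) = 2363 K/W; Q = 208.3/2363 = 0.0882 W.
Coated: R = R_cond + R_conv = 1063 K/W; Q = 208.3/1063 = 0.196 W.

increases: 0.0882 → 0.196 W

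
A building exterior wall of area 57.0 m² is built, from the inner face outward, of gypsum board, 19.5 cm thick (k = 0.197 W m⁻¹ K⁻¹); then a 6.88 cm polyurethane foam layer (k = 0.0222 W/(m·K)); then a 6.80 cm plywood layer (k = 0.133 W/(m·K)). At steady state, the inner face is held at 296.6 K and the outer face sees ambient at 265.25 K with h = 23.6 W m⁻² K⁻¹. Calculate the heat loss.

Q = 385 W

Treat each layer as a resistance in series:
  R_gypsum board = L/(kA) = 0.195/(0.197·57.0) = 0.01737 K/W
  R_polyurethane foam = L/(kA) = 0.0688/(0.0222·57.0) = 0.05437 K/W
  R_plywood = L/(kA) = 0.0680/(0.133·57.0) = 0.008970 K/W
  R_conv,out = 1/(hA) = 1/(23.6·57.0) = 7.434×10^-4 K/W
ΣR = 0.01737 + 0.05437 + 0.008970 + 7.434×10^-4 = 0.08145 K/W
Q = ΔT/ΣR = (296.6 K − 265.25 K)/0.08145 = 385 W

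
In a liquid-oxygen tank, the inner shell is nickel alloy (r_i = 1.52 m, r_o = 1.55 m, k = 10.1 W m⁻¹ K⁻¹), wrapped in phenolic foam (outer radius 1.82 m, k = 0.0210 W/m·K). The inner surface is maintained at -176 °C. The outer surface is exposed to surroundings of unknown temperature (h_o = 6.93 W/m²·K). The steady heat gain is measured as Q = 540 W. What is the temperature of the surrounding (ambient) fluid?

Series resistances:
  R_nickel alloy = (1/1.52 − 1/1.55)/(4πk) = 0.01273/(4π·10.1) = 1.003×10^-4 K/W
  R_phenolic foam = (1/1.55 − 1/1.82)/(4πk) = 0.09571/(4π·0.0210) = 0.3627 K/W
  R_conv,out = 1/(4πr²h) = 1/(4π·1.82²·6.93) = 0.003467 K/W
ΣR = 0.3663 K/W
ΔT = Q·ΣR = 540 × 0.3663 = 197.8 K
Heat flows inward, so T_out = T_in + ΔT = -176 + 197.8 = 21.8 °C

T_out = 21.8 °C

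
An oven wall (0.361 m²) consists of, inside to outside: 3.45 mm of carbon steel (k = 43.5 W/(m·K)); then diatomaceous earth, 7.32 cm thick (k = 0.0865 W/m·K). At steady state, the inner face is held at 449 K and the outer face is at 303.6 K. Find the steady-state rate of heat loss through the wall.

Q = 62.0 W

Series thermal resistances, inner to outer:
  R_carbon steel = L/(kA) = 0.00345/(43.5·0.361) = 2.197×10^-4 K/W
  R_diatomaceous earth = L/(kA) = 0.0732/(0.0865·0.361) = 2.344 K/W
ΣR = 2.197×10^-4 + 2.344 = 2.344 K/W
Q = ΔT/ΣR = (449 K − 303.6 K)/2.344 = 62.0 W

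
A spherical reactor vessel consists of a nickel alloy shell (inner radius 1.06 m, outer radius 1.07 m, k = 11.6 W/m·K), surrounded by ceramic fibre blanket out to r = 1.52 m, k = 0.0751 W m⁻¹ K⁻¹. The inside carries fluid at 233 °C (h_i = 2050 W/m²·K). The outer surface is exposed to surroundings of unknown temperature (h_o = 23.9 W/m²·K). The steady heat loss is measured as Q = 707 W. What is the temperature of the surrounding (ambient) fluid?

T_out = 24.6 °C

Series resistances:
  R_conv,in = 1/(4πr²h) = 1/(4π·1.06²·2050) = 3.455×10^-5 K/W
  R_nickel alloy = (1/1.06 − 1/1.07)/(4πk) = 0.008817/(4π·11.6) = 6.048×10^-5 K/W
  R_ceramic fibre blanket = (1/1.07 − 1/1.52)/(4πk) = 0.2767/(4π·0.0751) = 0.2932 K/W
  R_conv,out = 1/(4πr²h) = 1/(4π·1.52²·23.9) = 0.001441 K/W
ΣR = 0.2947 K/W
ΔT = Q·ΣR = 707 × 0.2947 = 208.4 K
Heat flows outward, so T_out = T_in − ΔT = 233 − 208.4 = 24.6 °C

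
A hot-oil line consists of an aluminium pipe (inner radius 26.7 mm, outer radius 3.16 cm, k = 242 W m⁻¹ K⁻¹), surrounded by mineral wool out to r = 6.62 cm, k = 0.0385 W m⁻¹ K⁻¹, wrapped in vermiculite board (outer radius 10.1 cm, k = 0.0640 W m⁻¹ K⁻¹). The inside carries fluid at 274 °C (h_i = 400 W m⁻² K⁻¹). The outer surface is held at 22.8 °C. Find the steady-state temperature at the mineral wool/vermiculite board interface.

T = 86.8 °C

Treat each layer as a resistance in series:
  R'_conv,in = 1/(2πr h) = 1/(2π·0.0267·400) = 0.01490 m·K/W
  R'_aluminium = ln(0.0316/0.0267)/(2πk) = 0.1685/(2π·242) = 1.108×10^-4 m·K/W
  R'_mineral wool = ln(0.0662/0.0316)/(2πk) = 0.7395/(2π·0.0385) = 3.057 m·K/W
  R'_vermiculite board = ln(0.101/0.0662)/(2πk) = 0.4224/(2π·0.0640) = 1.051 m·K/W
ΣR = 0.01490 + 1.108×10^-4 + 3.057 + 1.051 = 4.123 m·K/W
Q' = ΔT/ΣR = (274 °C − 22.8 °C)/4.123 = 60.93 W/m
From the inner boundary to the mineral wool/vermiculite board interface, ΣR_partial = 3.072 m·K/W.
T_interface = T_in − Q'·ΣR_partial = 274 °C − (60.93)(3.072) = 86.8 °C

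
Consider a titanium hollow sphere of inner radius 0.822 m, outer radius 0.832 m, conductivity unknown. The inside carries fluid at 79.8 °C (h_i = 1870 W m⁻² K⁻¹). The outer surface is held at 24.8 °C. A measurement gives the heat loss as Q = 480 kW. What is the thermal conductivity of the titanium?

ΣR = ΔT/Q = |79.8 − 24.8|/4.80×10^5 = 1.146×10^-4 K/W
Known resistances:
  R_conv,in = 1/(4πr²h) = 1/(4π·0.822²·1870) = 6.298×10^-5 K/W
R_titanium = ΣR − ΣR_known = 1.146×10^-4 − 6.298×10^-5 = 5.162×10^-5 K/W
(1/r₁−1/r₂)/(4πk) = 5.162×10^-5 ⇒ k = 0.01462/(4π·5.162×10^-5) = 22.5 W/m·K

k = 22.5 W/m·K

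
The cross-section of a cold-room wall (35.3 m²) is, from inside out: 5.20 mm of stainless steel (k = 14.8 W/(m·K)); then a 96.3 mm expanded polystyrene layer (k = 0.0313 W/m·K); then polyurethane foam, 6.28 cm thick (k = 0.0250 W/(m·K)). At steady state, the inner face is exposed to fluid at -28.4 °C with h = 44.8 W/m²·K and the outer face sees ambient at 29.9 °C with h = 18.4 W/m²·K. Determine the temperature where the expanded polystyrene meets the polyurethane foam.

Series thermal resistances, inner to outer:
  R_conv,in = 1/(hA) = 1/(44.8·35.3) = 6.323×10^-4 K/W
  R_stainless steel = L/(kA) = 0.00520/(14.8·35.3) = 9.953×10^-6 K/W
  R_expanded polystyrene = L/(kA) = 0.0963/(0.0313·35.3) = 0.08716 K/W
  R_polyurethane foam = L/(kA) = 0.0628/(0.0250·35.3) = 0.07116 K/W
  R_conv,out = 1/(hA) = 1/(18.4·35.3) = 0.001540 K/W
ΣR = 6.323×10^-4 + 9.953×10^-6 + 0.08716 + 0.07116 + 0.001540 = 0.1605 K/W
Q = ΔT/ΣR = (-28.4 °C − 29.9 °C)/0.1605 = -363.2 W
From the inner boundary to the expanded polystyrene/polyurethane foam interface, ΣR_partial = 0.08780 K/W.
T_interface = T_in − Q·ΣR_partial = -28.4 °C − (-363.2)(0.08780) = 3.49 °C

T = 3.49 °C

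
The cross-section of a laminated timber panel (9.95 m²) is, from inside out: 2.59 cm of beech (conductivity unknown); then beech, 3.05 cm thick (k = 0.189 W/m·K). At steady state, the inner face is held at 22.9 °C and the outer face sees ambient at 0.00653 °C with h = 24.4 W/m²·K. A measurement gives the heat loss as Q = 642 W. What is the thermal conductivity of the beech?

ΣR = ΔT/Q = |22.9 − 0.00653|/642 = 0.03566 K/W
Known resistances:
  R_beech = L/(kA) = 0.0305/(0.189·9.95) = 0.01622 K/W
  R_conv,out = 1/(hA) = 1/(24.4·9.95) = 0.004119 K/W
R_beech = ΣR − ΣR_known = 0.03566 − 0.02034 = 0.01532 K/W
L/(kA) = 0.01532 ⇒ k = 0.0259/(0.01532·9.95) = 0.170 W/m·K

k = 0.170 W/m·K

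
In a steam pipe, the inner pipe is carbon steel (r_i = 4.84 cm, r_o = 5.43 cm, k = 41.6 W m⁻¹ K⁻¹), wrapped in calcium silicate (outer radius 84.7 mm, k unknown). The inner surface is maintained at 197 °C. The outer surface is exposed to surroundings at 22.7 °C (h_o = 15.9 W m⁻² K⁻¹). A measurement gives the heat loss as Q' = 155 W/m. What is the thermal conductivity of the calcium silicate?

ΣR = ΔT/Q' = |197 − 22.7|/155 = 1.125 m·K/W
Known resistances:
  R'_carbon steel = ln(0.0543/0.0484)/(2πk) = 0.1150/(2π·41.6) = 4.401×10^-4 m·K/W
  R'_conv,out = 1/(2πr h) = 1/(2π·0.0847·15.9) = 0.1182 m·K/W
R_calcium silicate = ΣR − ΣR_known = 1.125 − 0.1186 = 1.006 m·K/W
ln(r₂/r₁)/(2πk) = 1.006 ⇒ k = 0.4446/(2π·1.006) = 0.0703 W/m·K

k = 0.0703 W/m·K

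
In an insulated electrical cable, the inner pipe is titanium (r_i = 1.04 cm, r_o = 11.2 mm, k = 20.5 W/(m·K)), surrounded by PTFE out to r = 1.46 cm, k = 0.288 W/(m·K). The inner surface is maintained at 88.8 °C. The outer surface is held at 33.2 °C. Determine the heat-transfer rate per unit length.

Q' = 378 W/m

Resistance network (inner→outer):
  R'_titanium = ln(0.0112/0.0104)/(2πk) = 0.07411/(2π·20.5) = 5.753×10^-4 m·K/W
  R'_PTFE = ln(0.0146/0.0112)/(2πk) = 0.2651/(2π·0.288) = 0.1465 m·K/W
ΣR = 5.753×10^-4 + 0.1465 = 0.1471 m·K/W
Q' = ΔT/ΣR = (88.8 °C − 33.2 °C)/0.1471 = 378 W/m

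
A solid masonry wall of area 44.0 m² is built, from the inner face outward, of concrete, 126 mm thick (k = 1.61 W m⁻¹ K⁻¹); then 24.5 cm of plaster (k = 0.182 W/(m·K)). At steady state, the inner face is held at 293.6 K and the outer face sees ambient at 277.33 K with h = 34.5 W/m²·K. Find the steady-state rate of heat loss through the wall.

Treat each layer as a resistance in series:
  R_concrete = L/(kA) = 0.126/(1.61·44.0) = 0.001779 K/W
  R_plaster = L/(kA) = 0.245/(0.182·44.0) = 0.03059 K/W
  R_conv,out = 1/(hA) = 1/(34.5·44.0) = 6.588×10^-4 K/W
ΣR = 0.001779 + 0.03059 + 6.588×10^-4 = 0.03303 K/W
Q = ΔT/ΣR = (293.6 K − 277.33 K)/0.03303 = 493 W

Q = 493 W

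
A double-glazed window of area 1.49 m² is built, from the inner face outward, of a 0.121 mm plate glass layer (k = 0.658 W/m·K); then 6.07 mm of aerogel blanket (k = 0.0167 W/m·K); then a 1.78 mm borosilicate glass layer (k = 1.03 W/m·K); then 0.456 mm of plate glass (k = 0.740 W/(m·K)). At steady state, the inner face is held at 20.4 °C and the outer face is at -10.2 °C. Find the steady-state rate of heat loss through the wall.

Q = 125 W

Resistance network (inner→outer):
  R_plate glass = L/(kA) = 1.21×10^-4/(0.658·1.49) = 1.234×10^-4 K/W
  R_aerogel blanket = L/(kA) = 0.00607/(0.0167·1.49) = 0.2439 K/W
  R_borosilicate glass = L/(kA) = 0.00178/(1.03·1.49) = 0.001160 K/W
  R_plate glass = L/(kA) = 4.56×10^-4/(0.740·1.49) = 4.136×10^-4 K/W
ΣR = 1.234×10^-4 + 0.2439 + 0.001160 + 4.136×10^-4 = 0.2456 K/W
Q = ΔT/ΣR = (20.4 °C − -10.2 °C)/0.2456 = 125 W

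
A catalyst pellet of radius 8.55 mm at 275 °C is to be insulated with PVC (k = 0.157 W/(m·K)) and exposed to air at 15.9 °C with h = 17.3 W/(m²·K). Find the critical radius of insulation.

For a sphere, r_cr = 2k_ins/h = 2·0.157/17.3 = 0.0182 m = 1.82 cm

r_cr = 1.82 cm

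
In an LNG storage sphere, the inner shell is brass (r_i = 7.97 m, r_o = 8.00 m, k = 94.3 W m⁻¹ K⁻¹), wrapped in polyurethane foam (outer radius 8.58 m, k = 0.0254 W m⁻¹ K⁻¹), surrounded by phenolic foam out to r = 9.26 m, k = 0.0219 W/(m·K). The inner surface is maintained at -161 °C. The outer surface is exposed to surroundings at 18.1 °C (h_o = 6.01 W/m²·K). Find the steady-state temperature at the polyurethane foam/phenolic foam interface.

Series thermal resistances, inner to outer:
  R_brass = (1/7.97 − 1/8.00)/(4πk) = 4.705×10^-4/(4π·94.3) = 3.971×10^-7 K/W
  R_polyurethane foam = (1/8.00 − 1/8.58)/(4πk) = 0.008450/(4π·0.0254) = 0.02647 K/W
  R_phenolic foam = (1/8.58 − 1/9.26)/(4πk) = 0.008559/(4π·0.0219) = 0.03110 K/W
  R_conv,out = 1/(4πr²h) = 1/(4π·9.26²·6.01) = 1.544×10^-4 K/W
ΣR = 3.971×10^-7 + 0.02647 + 0.03110 + 1.544×10^-4 = 0.05772 K/W
Q = ΔT/ΣR = (-161 °C − 18.1 °C)/0.05772 = -3103 W
From the inner boundary to the polyurethane foam/phenolic foam interface, ΣR_partial = 0.02647 K/W.
T_interface = T_in − Q·ΣR_partial = -161 °C − (-3103)(0.02647) = -78.9 °C

T = -78.9 °C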